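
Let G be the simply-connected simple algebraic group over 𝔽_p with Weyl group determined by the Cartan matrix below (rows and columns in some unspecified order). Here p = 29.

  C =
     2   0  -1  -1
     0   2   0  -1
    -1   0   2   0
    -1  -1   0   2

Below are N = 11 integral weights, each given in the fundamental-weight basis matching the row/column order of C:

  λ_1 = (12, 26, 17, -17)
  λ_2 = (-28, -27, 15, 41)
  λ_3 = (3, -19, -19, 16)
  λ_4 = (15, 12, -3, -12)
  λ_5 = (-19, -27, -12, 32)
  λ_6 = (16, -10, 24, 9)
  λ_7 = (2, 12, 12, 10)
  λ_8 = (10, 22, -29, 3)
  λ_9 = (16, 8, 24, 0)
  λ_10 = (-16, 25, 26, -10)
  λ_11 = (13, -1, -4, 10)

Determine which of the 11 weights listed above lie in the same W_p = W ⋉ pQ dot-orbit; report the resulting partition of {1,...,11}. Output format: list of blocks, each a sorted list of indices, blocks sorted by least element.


C ↔ A_4 under row/col permutation; |W(A_4)| = 120.

Folding the 11 weights λ_j+ρ into Ā_29 (reps in the given 4-coord order):

    [1] (3, 2, 2, 11)
    [2] (3, 2, 2, 11)
    [3] (1, 3, 3, 14)
    [4] (3, 2, 2, 11)
    [5] (11, 0, 3, 11)
    [6] (4, 1, 2, 13)
    [7] (3, 2, 2, 11)
    [8] (4, 1, 2, 13)
    [9] (4, 1, 2, 13)
    [10] (9, 2, 3, 15)
    [11] (11, 0, 3, 11)

Grouping the 11 weights by Ā_29-representative: 5 linkage classes.

[[1, 2, 4, 7], [3], [5, 11], [6, 8, 9], [10]]


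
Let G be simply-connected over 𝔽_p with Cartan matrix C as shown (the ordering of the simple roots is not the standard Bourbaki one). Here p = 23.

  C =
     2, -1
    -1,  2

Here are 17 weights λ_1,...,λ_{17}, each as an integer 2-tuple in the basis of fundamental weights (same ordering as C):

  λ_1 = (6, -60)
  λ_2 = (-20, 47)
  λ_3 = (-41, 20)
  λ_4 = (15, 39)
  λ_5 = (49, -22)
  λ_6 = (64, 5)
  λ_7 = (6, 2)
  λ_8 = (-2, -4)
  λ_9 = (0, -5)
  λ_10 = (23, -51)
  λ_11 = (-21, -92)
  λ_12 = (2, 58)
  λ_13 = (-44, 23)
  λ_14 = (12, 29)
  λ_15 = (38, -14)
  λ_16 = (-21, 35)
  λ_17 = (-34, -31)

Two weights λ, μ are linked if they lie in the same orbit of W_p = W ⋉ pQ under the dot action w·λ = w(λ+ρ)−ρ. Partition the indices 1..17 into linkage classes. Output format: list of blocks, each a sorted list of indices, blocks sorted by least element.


C ↔ A_2 under row/col permutation; |W(A_2)| = 6.

W_23-reps of the 17 weights in Ā_23 (same 2-coord order as C):

  λ_1+ρ ↦ (7, 10);  λ_2+ρ ↦ (4, 2);  λ_3+ρ ↦ (4, 2);  λ_4+ρ ↦ (7, 10);  λ_5+ρ ↦ (4, 2);  λ_6+ρ ↦ (4, 2);  λ_7+ρ ↦ (7, 3);  λ_8+ρ ↦ (3, 1);  λ_9+ρ ↦ (3, 1);  λ_10+ρ ↦ (3, 1);  λ_11+ρ ↦ (3, 1);  λ_12+ρ ↦ (7, 3);  λ_13+ρ ↦ (3, 1);  λ_14+ρ ↦ (7, 3);  λ_15+ρ ↦ (7, 3);  λ_16+ρ ↦ (7, 3);  λ_17+ρ ↦ (7, 10)

4 distinct reps among the 17 weights ⇒ 4 W_23-linkage classes:

[[1, 4, 17], [2, 3, 5, 6], [7, 12, 14, 15, 16], [8, 9, 10, 11, 13]]


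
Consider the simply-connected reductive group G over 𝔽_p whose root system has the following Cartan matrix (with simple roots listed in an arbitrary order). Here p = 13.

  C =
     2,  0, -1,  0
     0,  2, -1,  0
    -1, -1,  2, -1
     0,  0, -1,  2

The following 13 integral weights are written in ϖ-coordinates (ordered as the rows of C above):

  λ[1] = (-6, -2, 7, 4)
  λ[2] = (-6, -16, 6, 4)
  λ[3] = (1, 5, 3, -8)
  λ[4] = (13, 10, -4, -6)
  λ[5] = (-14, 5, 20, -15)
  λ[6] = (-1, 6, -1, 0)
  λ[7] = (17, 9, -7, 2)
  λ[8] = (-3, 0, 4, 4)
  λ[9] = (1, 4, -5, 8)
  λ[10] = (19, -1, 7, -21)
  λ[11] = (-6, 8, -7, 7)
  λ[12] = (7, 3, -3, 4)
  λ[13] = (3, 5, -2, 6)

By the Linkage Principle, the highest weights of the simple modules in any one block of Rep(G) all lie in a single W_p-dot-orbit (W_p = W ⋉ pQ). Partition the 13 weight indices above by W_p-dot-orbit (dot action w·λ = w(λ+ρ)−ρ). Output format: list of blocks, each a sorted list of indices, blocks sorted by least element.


Type D_4, rank 4, |W|=192; reorder rows/cols to standard.

Ā_13 reps of the 13 weights (D_4, coords as presented):

  λ_1 → (5, 1, 0, 5)
  λ_2 → (5, 1, 0, 5)
  λ_3 → (1, 3, 2, 4)
  λ_4 → (2, 1, 2, 1)
  λ_5 → (0, 7, 0, 1)
  λ_6 → (0, 7, 0, 1)
  λ_7 → (1, 3, 2, 4)
  λ_8 → (2, 1, 2, 5)
  λ_9 → (2, 1, 2, 5)
  λ_10 → (5, 1, 0, 5)
  λ_11 → (6, 2, 0, 3)
  λ_12 → (6, 2, 0, 3)
  λ_13 → (1, 3, 2, 4)

The 13 indices split into 6 linkage classes (same alcove rep ⇔ same W_13-dot-orbit):

[[1, 2, 10], [3, 7, 13], [4], [5, 6], [8, 9], [11, 12]]


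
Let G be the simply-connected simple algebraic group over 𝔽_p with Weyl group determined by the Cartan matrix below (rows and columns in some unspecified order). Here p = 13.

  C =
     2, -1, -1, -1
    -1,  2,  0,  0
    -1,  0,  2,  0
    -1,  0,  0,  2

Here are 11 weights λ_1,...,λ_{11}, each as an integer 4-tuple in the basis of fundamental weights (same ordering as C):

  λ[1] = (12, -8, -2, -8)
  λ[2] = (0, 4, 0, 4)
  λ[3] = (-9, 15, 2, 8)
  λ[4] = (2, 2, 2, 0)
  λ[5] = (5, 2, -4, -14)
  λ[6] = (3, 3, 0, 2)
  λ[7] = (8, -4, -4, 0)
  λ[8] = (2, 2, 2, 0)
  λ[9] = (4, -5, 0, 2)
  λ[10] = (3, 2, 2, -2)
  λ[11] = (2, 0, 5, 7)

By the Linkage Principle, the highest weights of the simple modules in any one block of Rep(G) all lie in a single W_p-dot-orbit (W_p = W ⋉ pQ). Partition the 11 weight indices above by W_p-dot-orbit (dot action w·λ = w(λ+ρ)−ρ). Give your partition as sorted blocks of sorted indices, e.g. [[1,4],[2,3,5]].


Type D_4, rank 4, |W|=192; reorder rows/cols to standard.

W_13-reps of the 11 weights in Ā_13 (same 4-coord order as C):

  λ_1+ρ ↦ (1, 5, 1, 5);  λ_2+ρ ↦ (1, 5, 1, 5);  λ_3+ρ ↦ (1, 4, 1, 3);  λ_4+ρ ↦ (3, 3, 3, 1);  λ_5+ρ ↦ (3, 3, 3, 1);  λ_6+ρ ↦ (1, 4, 1, 3);  λ_7+ρ ↦ (3, 3, 3, 1);  λ_8+ρ ↦ (3, 3, 3, 1);  λ_9+ρ ↦ (1, 4, 1, 3);  λ_10+ρ ↦ (3, 3, 3, 1);  λ_11+ρ ↦ (1, 4, 1, 3)

Grouping the 11 weights by Ā_13-representative: 3 linkage classes.

[[1, 2], [3, 6, 9, 11], [4, 5, 7, 8, 10]]


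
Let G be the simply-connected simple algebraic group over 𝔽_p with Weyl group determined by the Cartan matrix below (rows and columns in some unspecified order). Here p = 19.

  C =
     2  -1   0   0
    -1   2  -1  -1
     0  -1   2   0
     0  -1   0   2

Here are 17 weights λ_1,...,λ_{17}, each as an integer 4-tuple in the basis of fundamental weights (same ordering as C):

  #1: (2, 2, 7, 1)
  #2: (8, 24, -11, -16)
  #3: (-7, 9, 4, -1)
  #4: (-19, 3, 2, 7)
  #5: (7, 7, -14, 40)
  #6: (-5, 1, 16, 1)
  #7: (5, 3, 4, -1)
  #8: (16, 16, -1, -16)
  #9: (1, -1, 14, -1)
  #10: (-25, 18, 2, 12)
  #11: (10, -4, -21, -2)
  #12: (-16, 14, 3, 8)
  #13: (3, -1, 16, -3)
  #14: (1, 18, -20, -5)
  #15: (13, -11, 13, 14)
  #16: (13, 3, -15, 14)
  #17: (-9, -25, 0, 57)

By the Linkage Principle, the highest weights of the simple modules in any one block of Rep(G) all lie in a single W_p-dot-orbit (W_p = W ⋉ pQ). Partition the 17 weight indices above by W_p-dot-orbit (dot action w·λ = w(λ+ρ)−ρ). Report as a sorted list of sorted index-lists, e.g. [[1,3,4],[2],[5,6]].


C ↔ D_4 under row/col permutation; |W(D_4)| = 192.

Alcove-folded reps (p=19, 17 weights, presented ϖ-order):

    λ_1 → (3, 3, 8, 2)
    λ_2 → (6, 4, 5, 0)
    λ_3 → (6, 4, 5, 0)
    λ_4 → (1, 3, 8, 3)
    λ_5 → (3, 3, 8, 2)
    λ_6 → (2, 0, 15, 0)
    λ_7 → (6, 4, 5, 0)
    λ_8 → (2, 0, 15, 0)
    λ_9 → (2, 0, 15, 0)
    λ_10 → (3, 3, 8, 2)
    λ_11 → (1, 3, 8, 3)
    λ_12 → (6, 4, 5, 0)
    λ_13 → (2, 0, 15, 0)
    λ_14 → (2, 0, 15, 0)
    λ_15 → (0, 4, 0, 1)
    λ_16 → (0, 4, 0, 1)
    λ_17 → (1, 3, 8, 3)

These 17 weights hit 5 W_19-dot-orbits; sizes (3, 4, 3, 5, 2):

[[1, 5, 10], [2, 3, 7, 12], [4, 11, 17], [6, 8, 9, 13, 14], [15, 16]]


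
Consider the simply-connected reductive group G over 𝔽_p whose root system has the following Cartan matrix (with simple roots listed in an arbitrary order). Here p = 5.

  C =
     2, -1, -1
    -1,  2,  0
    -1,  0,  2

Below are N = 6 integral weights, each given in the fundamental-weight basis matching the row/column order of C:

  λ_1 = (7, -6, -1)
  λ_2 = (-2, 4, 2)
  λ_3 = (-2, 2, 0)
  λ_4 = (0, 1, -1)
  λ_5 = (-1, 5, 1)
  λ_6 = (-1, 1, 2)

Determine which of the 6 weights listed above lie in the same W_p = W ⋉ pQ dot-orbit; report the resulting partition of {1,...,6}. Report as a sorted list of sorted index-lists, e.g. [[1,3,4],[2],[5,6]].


Cartan matrix: type A_3 (|W|=24); un-permuting the 3 rows.

Ā_5 reps of the 6 weights (A_3, coords as presented):

    λ_1+ρ ↦ (0, 2, 3)
    λ_2+ρ ↦ (1, 2, 0)
    λ_3+ρ ↦ (1, 2, 0)
    λ_4+ρ ↦ (1, 2, 0)
    λ_5+ρ ↦ (1, 2, 0)
    λ_6+ρ ↦ (0, 2, 3)

These 6 weights hit 2 W_5-dot-orbits; sizes (2, 4):

[[1, 6], [2, 3, 4, 5]]


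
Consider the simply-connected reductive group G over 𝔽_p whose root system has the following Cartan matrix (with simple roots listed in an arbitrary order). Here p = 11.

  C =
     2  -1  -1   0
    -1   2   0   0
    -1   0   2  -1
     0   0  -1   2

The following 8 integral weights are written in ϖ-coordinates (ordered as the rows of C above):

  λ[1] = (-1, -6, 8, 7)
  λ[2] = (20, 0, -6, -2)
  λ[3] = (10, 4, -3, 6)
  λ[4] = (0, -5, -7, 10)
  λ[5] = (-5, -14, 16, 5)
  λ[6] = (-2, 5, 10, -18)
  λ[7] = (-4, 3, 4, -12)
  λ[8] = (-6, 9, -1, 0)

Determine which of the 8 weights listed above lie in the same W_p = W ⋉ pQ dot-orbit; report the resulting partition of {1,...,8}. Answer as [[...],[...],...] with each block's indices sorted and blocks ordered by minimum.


C ↔ A_4 under row/col permutation; |W(A_4)| = 120.

Alcove-folded reps (p=11, 8 weights, presented ϖ-order):

  1: (1, 5, 3, 2);  2: (0, 5, 1, 4);  3: (1, 5, 3, 2);  4: (1, 5, 3, 2);  5: (1, 5, 3, 2);  6: (0, 5, 1, 4);  7: (1, 5, 3, 2);  8: (0, 5, 1, 4)

The 8 indices split into 2 linkage classes (same alcove rep ⇔ same W_11-dot-orbit):

[[1, 3, 4, 5, 7], [2, 6, 8]]


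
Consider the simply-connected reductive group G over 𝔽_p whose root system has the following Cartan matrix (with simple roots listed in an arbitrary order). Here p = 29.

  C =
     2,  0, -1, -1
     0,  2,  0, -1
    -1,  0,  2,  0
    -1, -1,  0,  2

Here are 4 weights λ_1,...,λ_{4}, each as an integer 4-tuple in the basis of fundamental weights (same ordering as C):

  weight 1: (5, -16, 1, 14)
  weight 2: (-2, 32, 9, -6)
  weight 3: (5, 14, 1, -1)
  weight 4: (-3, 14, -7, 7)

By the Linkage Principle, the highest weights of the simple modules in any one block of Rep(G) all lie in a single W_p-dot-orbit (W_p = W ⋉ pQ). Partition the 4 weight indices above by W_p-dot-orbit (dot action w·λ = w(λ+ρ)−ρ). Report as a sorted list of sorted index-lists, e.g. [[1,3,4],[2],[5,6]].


Cartan matrix: type A_4 (|W|=120); un-permuting the 4 rows.

Folding the 4 weights λ_j+ρ into Ā_29 (reps in the given 4-coord order):

  λ_1 → (6, 15, 2, 0) · λ_2 → (1, 19, 4, 1) · λ_3 → (6, 15, 2, 0) · λ_4 → (6, 15, 2, 0)

Grouping the 4 weights by Ā_29-representative: 2 linkage classes.

[[1, 3, 4], [2]]


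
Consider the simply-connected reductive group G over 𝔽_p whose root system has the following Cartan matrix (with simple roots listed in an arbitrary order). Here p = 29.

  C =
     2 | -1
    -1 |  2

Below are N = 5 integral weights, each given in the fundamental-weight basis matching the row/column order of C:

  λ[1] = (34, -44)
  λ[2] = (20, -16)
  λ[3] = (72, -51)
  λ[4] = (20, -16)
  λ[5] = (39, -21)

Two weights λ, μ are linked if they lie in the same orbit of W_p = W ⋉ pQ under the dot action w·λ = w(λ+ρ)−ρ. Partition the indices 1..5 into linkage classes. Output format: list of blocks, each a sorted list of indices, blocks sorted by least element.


Cartan matrix: type A_2 (|W|=6); un-permuting the 2 rows.

W_29-reps of the 5 weights in Ā_29 (same 2-coord order as C):

    [1] (6, 15)
    [2] (6, 15)
    [3] (6, 15)
    [4] (6, 15)
    [5] (9, 9)

Linkage partition of the 5 weights (2 classes, p=29):

[[1, 2, 3, 4], [5]]


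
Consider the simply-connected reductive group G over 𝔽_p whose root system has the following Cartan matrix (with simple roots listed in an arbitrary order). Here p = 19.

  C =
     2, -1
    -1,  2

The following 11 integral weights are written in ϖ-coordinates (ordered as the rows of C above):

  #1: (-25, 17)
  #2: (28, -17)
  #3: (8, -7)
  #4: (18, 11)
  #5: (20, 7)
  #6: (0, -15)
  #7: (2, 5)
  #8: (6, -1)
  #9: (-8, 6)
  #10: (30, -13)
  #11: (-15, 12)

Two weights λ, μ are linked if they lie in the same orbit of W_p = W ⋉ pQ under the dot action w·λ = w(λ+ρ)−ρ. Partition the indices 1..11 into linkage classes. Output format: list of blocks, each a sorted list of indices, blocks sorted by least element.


Type A_2, rank 2, |W|=6; reorder rows/cols to standard.

Folding the 11 weights λ_j+ρ into Ā_19 (reps in the given 2-coord order):

    λ_1 → (13, 1)
    λ_2 → (3, 6)
    λ_3 → (3, 6)
    λ_4 → (7, 0)
    λ_5 → (9, 2)
    λ_6 → (13, 1)
    λ_7 → (3, 6)
    λ_8 → (7, 0)
    λ_9 → (7, 0)
    λ_10 → (7, 0)
    λ_11 → (13, 1)

Grouping the 11 weights by Ā_19-representative: 4 linkage classes.

[[1, 6, 11], [2, 3, 7], [4, 8, 9, 10], [5]]


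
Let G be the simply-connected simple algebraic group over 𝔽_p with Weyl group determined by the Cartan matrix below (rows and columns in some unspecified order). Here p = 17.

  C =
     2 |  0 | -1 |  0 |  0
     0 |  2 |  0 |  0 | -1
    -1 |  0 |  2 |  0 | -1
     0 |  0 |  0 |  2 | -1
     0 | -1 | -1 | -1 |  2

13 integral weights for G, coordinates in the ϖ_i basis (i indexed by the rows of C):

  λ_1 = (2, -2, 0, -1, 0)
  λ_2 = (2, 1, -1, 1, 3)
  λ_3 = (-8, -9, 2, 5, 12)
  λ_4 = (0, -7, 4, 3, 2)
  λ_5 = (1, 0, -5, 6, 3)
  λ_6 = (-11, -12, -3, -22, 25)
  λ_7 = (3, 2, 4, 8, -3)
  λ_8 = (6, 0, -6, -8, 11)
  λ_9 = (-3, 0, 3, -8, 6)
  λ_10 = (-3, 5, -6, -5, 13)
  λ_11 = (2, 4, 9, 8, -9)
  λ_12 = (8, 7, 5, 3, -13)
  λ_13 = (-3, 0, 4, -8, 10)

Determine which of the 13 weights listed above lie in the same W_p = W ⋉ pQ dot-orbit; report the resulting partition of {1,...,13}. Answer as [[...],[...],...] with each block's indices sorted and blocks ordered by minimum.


Cartan matrix: type D_5 (|W|=1920); un-permuting the 5 rows.

Folding the 13 weights λ_j+ρ into Ā_17 (reps in the given 5-coord order):

  λ_1+ρ ↦ (3, 1, 1, 0, 0)
  λ_2+ρ ↦ (3, 2, 0, 2, 4)
  λ_3+ρ ↦ (1, 3, 2, 1, 3)
  λ_4+ρ ↦ (1, 3, 2, 1, 3)
  λ_5+ρ ↦ (2, 1, 2, 7, 0)
  λ_6+ρ ↦ (1, 3, 2, 1, 3)
  λ_7+ρ ↦ (2, 1, 2, 7, 0)
  λ_8+ρ ↦ (2, 1, 2, 7, 0)
  λ_9+ρ ↦ (2, 1, 2, 7, 0)
  λ_10+ρ ↦ (1, 3, 2, 1, 3)
  λ_11+ρ ↦ (1, 3, 2, 1, 3)
  λ_12+ρ ↦ (3, 2, 0, 2, 4)
  λ_13+ρ ↦ (2, 1, 2, 7, 0)

The 13 indices split into 4 linkage classes (same alcove rep ⇔ same W_17-dot-orbit):

[[1], [2, 12], [3, 4, 6, 10, 11], [5, 7, 8, 9, 13]]


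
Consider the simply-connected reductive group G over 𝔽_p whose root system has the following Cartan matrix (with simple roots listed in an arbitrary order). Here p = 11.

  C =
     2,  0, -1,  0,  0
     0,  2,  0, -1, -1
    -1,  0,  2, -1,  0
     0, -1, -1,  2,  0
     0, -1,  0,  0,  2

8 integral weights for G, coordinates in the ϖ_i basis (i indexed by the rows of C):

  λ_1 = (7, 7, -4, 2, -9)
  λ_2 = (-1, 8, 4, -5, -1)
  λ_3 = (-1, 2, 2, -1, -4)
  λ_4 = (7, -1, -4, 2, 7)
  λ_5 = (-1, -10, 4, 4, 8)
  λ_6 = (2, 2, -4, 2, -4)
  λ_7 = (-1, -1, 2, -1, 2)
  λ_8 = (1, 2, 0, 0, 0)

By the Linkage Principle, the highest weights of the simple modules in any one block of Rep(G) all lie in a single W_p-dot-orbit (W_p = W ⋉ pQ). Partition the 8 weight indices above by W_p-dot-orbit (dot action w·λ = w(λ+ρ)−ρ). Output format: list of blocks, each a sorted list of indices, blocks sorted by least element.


Type A_5, rank 5, |W|=720; reorder rows/cols to standard.

W_11-reps of the 8 weights in Ā_11 (same 5-coord order as C):

  λ_1+ρ ↦ (0, 0, 3, 0, 3)
  λ_2+ρ ↦ (0, 5, 1, 4, 0)
  λ_3+ρ ↦ (0, 0, 3, 0, 3)
  λ_4+ρ ↦ (0, 0, 3, 0, 3)
  λ_5+ρ ↦ (0, 5, 1, 4, 0)
  λ_6+ρ ↦ (0, 0, 3, 0, 3)
  λ_7+ρ ↦ (0, 0, 3, 0, 3)
  λ_8+ρ ↦ (2, 3, 1, 1, 1)

The 8 indices split into 3 linkage classes (same alcove rep ⇔ same W_11-dot-orbit):

[[1, 3, 4, 6, 7], [2, 5], [8]]


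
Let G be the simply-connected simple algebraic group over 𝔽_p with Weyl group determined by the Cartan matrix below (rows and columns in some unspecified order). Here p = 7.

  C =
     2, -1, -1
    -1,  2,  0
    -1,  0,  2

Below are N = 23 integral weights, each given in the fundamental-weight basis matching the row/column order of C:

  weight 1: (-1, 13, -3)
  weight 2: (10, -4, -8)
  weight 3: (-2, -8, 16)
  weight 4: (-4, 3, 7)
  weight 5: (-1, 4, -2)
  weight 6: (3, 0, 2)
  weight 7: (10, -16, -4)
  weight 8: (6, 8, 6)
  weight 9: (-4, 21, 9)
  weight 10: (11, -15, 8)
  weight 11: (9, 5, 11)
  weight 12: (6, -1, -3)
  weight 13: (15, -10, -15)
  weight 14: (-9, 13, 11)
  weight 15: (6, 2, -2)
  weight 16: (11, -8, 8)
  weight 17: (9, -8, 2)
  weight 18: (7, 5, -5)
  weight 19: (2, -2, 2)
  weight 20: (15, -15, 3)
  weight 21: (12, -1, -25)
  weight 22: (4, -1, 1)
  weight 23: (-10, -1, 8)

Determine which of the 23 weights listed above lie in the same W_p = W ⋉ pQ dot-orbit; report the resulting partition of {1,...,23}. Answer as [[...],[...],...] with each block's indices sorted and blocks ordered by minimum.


C ↔ A_3 under row/col permutation; |W(A_3)| = 24.

Folding the 23 weights λ_j+ρ into Ā_7 (reps in the given 3-coord order):

  λ_1+ρ ↦ (5, 0, 2)
  λ_2+ρ ↦ (0, 1, 3)
  λ_3+ρ ↦ (1, 4, 0)
  λ_4+ρ ↦ (2, 1, 3)
  λ_5+ρ ↦ (1, 4, 0)
  λ_6+ρ ↦ (4, 0, 2)
  λ_7+ρ ↦ (0, 1, 3)
  λ_8+ρ ↦ (5, 0, 2)
  λ_9+ρ ↦ (4, 0, 2)
  λ_10+ρ ↦ (2, 5, 0)
  λ_11+ρ ↦ (1, 4, 0)
  λ_12+ρ ↦ (5, 0, 2)
  λ_13+ρ ↦ (2, 5, 0)
  λ_14+ρ ↦ (4, 0, 2)
  λ_15+ρ ↦ (4, 0, 2)
  λ_16+ρ ↦ (5, 0, 2)
  λ_17+ρ ↦ (0, 1, 3)
  λ_18+ρ ↦ (0, 1, 3)
  λ_19+ρ ↦ (2, 1, 3)
  λ_20+ρ ↦ (1, 4, 0)
  λ_21+ρ ↦ (0, 1, 3)
  λ_22+ρ ↦ (5, 0, 2)
  λ_23+ρ ↦ (2, 5, 0)

Linkage partition of the 23 weights (6 classes, p=7):

[[1, 8, 12, 16, 22], [2, 7, 17, 18, 21], [3, 5, 11, 20], [4, 19], [6, 9, 14, 15], [10, 13, 23]]


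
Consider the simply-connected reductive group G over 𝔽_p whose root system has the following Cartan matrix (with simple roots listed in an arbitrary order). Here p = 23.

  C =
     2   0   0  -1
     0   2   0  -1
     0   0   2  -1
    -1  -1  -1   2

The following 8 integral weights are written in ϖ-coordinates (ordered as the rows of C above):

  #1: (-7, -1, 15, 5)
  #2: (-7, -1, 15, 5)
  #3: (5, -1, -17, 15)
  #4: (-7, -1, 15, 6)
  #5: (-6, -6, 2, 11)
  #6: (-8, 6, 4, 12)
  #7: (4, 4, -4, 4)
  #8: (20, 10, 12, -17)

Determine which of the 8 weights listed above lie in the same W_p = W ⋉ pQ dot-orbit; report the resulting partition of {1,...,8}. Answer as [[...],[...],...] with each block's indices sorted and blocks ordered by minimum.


Dynkin diagram of C (from the 6 off-diagonal −1 entries): D_4.

Alcove-folded reps (p=23, 8 weights, presented ϖ-order):

  1: (6, 0, 16, 0) · 2: (6, 0, 16, 0) · 3: (6, 0, 16, 0) · 4: (6, 0, 16, 0) · 5: (5, 5, 3, 2) · 6: (5, 5, 3, 2) · 7: (5, 5, 3, 2) · 8: (5, 5, 3, 2)

Grouping the 8 weights by Ā_23-representative: 2 linkage classes.

[[1, 2, 3, 4], [5, 6, 7, 8]]


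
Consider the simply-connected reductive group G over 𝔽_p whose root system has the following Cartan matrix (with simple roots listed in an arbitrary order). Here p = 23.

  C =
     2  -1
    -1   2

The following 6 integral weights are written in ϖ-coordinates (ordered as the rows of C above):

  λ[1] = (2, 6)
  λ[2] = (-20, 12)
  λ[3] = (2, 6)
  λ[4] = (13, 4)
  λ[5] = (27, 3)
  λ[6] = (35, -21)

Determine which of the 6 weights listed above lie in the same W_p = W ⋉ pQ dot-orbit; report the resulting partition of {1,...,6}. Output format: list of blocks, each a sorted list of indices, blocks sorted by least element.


Cartan matrix: type A_2 (|W|=6); un-permuting the 2 rows.

Alcove-folded reps (p=23, 6 weights, presented ϖ-order):

  λ_1 → (3, 7)
  λ_2 → (13, 6)
  λ_3 → (3, 7)
  λ_4 → (14, 5)
  λ_5 → (14, 5)
  λ_6 → (3, 7)

The 6 indices split into 3 linkage classes (same alcove rep ⇔ same W_23-dot-orbit):

[[1, 3, 6], [2], [4, 5]]


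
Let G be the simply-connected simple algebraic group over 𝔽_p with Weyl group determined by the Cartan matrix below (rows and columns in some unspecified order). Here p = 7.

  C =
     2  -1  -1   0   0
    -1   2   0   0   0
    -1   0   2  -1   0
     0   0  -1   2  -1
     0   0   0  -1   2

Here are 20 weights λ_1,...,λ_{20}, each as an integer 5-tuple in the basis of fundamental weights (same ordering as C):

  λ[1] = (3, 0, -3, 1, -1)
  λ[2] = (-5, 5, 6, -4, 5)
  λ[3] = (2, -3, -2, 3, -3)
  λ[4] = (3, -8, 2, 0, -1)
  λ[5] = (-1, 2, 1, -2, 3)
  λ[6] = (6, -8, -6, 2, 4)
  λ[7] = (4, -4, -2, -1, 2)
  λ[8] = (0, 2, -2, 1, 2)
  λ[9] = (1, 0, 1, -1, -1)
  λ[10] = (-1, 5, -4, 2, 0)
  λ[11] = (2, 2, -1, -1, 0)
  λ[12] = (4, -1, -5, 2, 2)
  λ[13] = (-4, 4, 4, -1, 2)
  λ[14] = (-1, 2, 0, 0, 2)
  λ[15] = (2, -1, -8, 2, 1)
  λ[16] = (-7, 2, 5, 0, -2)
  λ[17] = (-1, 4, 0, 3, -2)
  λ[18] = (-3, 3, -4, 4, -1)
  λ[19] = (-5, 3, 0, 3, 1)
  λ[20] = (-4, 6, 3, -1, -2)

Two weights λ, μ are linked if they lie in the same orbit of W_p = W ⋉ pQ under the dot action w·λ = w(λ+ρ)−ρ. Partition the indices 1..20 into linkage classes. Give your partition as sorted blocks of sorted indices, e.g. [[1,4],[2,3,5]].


Dynkin diagram of C (from the 8 off-diagonal −1 entries): A_5.

Each λ_j+ρ reduced to Ā_7; 5-tuples below use C's row order:

    [1] (2, 1, 2, 0, 0)
    [2] (1, 3, 0, 1, 2)
    [3] (0, 2, 1, 1, 2)
    [4] (3, 3, 0, 0, 1)
    [5] (0, 2, 1, 1, 2)
    [6] (2, 1, 2, 0, 0)
    [7] (1, 3, 0, 1, 2)
    [8] (0, 2, 1, 1, 2)
    [9] (2, 1, 2, 0, 0)
    [10] (3, 3, 0, 0, 1)
    [11] (3, 3, 0, 0, 1)
    [12] (1, 0, 3, 1, 2)
    [13] (2, 1, 2, 0, 0)
    [14] (0, 2, 1, 1, 2)
    [15] (1, 3, 0, 1, 2)
    [16] (3, 3, 0, 0, 1)
    [17] (0, 2, 1, 1, 2)
    [18] (2, 1, 2, 0, 0)
    [19] (1, 0, 3, 1, 2)
    [20] (3, 3, 0, 0, 1)

5 distinct reps among the 20 weights ⇒ 5 W_7-linkage classes:

[[1, 6, 9, 13, 18], [2, 7, 15], [3, 5, 8, 14, 17], [4, 10, 11, 16, 20], [12, 19]]


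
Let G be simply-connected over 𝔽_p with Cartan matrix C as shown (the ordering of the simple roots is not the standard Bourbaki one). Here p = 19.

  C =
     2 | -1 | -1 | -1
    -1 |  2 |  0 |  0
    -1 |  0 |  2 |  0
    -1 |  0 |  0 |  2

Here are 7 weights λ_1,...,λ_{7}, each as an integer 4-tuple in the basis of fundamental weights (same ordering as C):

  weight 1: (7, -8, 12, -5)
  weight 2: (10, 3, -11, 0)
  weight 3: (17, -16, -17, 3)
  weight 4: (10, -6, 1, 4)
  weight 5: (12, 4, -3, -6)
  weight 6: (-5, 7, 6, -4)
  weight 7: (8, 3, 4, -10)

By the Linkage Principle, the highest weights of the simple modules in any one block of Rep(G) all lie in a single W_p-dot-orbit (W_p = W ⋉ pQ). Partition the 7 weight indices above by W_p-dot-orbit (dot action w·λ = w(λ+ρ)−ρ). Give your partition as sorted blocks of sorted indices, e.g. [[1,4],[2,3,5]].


Cartan matrix: type D_4 (|W|=192); un-permuting the 4 rows.

Each λ_j+ρ reduced to Ā_19; 4-tuples below use C's row order:

  λ_1 → (1, 4, 10, 1)
  λ_2 → (1, 4, 10, 1)
  λ_3 → (1, 2, 3, 9)
  λ_4 → (1, 5, 2, 5)
  λ_5 → (1, 5, 2, 5)
  λ_6 → (3, 1, 0, 4)
  λ_7 → (0, 4, 5, 9)

5 distinct reps among the 7 weights ⇒ 5 W_19-linkage classes:

[[1, 2], [3], [4, 5], [6], [7]]


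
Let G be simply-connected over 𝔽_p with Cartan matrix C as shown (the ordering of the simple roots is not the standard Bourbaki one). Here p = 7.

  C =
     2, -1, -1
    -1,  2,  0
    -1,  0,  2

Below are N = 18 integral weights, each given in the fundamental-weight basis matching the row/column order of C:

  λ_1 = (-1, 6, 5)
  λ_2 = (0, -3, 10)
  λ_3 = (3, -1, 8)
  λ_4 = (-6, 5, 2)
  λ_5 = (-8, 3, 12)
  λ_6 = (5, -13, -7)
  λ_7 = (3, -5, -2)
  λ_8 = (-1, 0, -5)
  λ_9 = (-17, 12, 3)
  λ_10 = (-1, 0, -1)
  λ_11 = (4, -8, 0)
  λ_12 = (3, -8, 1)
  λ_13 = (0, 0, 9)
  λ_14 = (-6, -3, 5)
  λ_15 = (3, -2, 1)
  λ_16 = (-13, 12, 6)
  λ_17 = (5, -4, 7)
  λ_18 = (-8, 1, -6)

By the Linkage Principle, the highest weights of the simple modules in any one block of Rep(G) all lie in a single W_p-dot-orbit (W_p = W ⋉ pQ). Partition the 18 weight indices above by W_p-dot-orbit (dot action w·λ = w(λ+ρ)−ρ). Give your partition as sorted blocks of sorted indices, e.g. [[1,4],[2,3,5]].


Cartan matrix: type A_3 (|W|=24); un-permuting the 3 rows.

W_7-reps of the 18 weights in Ā_7 (same 3-coord order as C):

  λ_1+ρ ↦ (0, 1, 0) · λ_2+ρ ↦ (3, 1, 2) · λ_3+ρ ↦ (2, 4, 1) · λ_4+ρ ↦ (3, 1, 2) · λ_5+ρ ↦ (1, 3, 0) · λ_6+ρ ↦ (1, 5, 1) · λ_7+ρ ↦ (1, 3, 0) · λ_8+ρ ↦ (1, 3, 0) · λ_9+ρ ↦ (3, 1, 2) · λ_10+ρ ↦ (0, 1, 0) · λ_11+ρ ↦ (1, 5, 1) · λ_12+ρ ↦ (2, 4, 1) · λ_13+ρ ↦ (3, 1, 2) · λ_14+ρ ↦ (1, 5, 1) · λ_15+ρ ↦ (3, 1, 2) · λ_16+ρ ↦ (1, 5, 1) · λ_17+ρ ↦ (1, 3, 0) · λ_18+ρ ↦ (2, 0, 3)

These 18 weights hit 6 W_7-dot-orbits; sizes (2, 5, 2, 4, 4, 1):

[[1, 10], [2, 4, 9, 13, 15], [3, 12], [5, 7, 8, 17], [6, 11, 14, 16], [18]]


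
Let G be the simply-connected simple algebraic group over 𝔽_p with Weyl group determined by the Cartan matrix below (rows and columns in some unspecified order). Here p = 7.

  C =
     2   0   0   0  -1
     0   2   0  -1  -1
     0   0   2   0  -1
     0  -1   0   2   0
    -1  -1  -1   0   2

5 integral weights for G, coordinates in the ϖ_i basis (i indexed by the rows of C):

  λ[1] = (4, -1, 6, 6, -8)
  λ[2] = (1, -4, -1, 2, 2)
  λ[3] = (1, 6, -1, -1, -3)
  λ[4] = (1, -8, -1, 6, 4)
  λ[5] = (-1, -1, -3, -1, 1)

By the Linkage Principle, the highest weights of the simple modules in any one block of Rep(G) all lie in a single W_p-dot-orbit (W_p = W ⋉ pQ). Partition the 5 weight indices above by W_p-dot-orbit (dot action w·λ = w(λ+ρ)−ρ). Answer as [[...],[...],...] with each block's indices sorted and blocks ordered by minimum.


Cartan matrix: type D_5 (|W|=1920); un-permuting the 5 rows.

Each λ_j+ρ reduced to Ā_7; 5-tuples below use C's row order:

  λ_1+ρ ↦ (0, 0, 2, 0, 0);  λ_2+ρ ↦ (2, 2, 0, 0, 0);  λ_3+ρ ↦ (0, 0, 2, 0, 0);  λ_4+ρ ↦ (0, 0, 2, 0, 0);  λ_5+ρ ↦ (0, 0, 2, 0, 0)

These 5 weights hit 2 W_7-dot-orbits; sizes (4, 1):

[[1, 3, 4, 5], [2]]


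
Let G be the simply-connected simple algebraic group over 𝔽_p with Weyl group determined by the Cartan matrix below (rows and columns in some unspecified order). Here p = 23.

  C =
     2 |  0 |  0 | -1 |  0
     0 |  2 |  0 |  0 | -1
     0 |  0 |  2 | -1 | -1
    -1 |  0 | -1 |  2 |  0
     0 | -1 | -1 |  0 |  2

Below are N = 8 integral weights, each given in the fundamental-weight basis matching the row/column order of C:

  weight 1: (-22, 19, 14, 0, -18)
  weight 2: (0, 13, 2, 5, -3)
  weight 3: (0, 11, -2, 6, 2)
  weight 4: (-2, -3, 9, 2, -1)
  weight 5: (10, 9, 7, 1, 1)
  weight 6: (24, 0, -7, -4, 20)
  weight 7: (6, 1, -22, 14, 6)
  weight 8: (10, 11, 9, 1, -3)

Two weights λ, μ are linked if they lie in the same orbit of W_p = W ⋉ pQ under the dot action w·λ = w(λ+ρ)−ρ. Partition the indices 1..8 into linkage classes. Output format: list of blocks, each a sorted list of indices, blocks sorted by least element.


Dynkin diagram of C (from the 8 off-diagonal −1 entries): A_5.

Folding the 8 weights λ_j+ρ into Ā_23 (reps in the given 5-coord order):

    λ_1+ρ ↦ (1, 2, 15, 1, 3)
    λ_2+ρ ↦ (1, 12, 1, 6, 2)
    λ_3+ρ ↦ (1, 12, 1, 6, 2)
    λ_4+ρ ↦ (1, 0, 8, 2, 2)
    λ_5+ρ ↦ (1, 0, 8, 2, 2)
    λ_6+ρ ↦ (1, 12, 1, 6, 2)
    λ_7+ρ ↦ (1, 12, 1, 6, 2)
    λ_8+ρ ↦ (1, 0, 8, 2, 2)

The 8 indices split into 3 linkage classes (same alcove rep ⇔ same W_23-dot-orbit):

[[1], [2, 3, 6, 7], [4, 5, 8]]


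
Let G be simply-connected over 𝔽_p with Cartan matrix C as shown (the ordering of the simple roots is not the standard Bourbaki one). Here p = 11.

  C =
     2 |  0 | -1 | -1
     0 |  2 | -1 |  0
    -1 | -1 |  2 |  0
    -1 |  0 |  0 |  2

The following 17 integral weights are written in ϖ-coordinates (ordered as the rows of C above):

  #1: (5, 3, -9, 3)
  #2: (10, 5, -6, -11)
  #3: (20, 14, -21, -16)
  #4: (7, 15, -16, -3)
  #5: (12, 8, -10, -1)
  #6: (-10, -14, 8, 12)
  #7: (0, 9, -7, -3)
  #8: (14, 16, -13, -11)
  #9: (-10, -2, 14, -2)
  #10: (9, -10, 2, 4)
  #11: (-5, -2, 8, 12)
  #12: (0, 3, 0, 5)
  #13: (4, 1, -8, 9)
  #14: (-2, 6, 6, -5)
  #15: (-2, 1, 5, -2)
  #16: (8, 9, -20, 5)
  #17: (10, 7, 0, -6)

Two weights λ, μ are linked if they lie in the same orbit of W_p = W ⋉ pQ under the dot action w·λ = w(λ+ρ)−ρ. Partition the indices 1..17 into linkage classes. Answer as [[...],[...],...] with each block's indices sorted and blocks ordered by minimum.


Cartan matrix: type A_4 (|W|=120); un-permuting the 4 rows.

Folding the 17 weights λ_j+ρ into Ā_11 (reps in the given 4-coord order):

    λ_1+ρ ↦ (2, 4, 2, 2)
    λ_2+ρ ↦ (4, 0, 1, 5)
    λ_3+ρ ↦ (1, 3, 1, 5)
    λ_4+ρ ↦ (2, 4, 2, 2)
    λ_5+ρ ↦ (2, 0, 7, 0)
    λ_6+ρ ↦ (2, 0, 7, 0)
    λ_7+ρ ↦ (1, 3, 1, 5)
    λ_8+ρ ↦ (1, 3, 1, 5)
    λ_9+ρ ↦ (1, 3, 1, 5)
    λ_10+ρ ↦ (2, 4, 2, 2)
    λ_11+ρ ↦ (2, 4, 2, 2)
    λ_12+ρ ↦ (1, 3, 1, 5)
    λ_13+ρ ↦ (2, 1, 0, 4)
    λ_14+ρ ↦ (2, 4, 2, 2)
    λ_15+ρ ↦ (1, 2, 4, 1)
    λ_16+ρ ↦ (2, 1, 0, 4)
    λ_17+ρ ↦ (2, 1, 0, 4)

The 17 indices split into 6 linkage classes (same alcove rep ⇔ same W_11-dot-orbit):

[[1, 4, 10, 11, 14], [2], [3, 7, 8, 9, 12], [5, 6], [13, 16, 17], [15]]


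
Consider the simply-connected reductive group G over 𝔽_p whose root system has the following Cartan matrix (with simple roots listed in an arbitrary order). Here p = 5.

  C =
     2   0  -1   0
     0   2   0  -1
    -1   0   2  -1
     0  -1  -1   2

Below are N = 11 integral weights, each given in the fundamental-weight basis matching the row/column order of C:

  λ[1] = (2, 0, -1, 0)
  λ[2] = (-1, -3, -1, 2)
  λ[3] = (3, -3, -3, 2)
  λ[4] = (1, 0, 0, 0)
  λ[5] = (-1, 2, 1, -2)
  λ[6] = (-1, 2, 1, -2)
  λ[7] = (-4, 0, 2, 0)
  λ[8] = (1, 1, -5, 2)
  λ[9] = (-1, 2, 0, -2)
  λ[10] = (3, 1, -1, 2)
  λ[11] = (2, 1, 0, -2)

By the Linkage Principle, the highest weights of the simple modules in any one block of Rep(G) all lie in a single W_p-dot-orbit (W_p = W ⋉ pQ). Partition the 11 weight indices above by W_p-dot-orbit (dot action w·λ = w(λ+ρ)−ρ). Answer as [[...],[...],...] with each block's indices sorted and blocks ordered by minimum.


C ↔ A_4 under row/col permutation; |W(A_4)| = 120.

Ā_5 reps of the 11 weights (A_4, coords as presented):

  1: (3, 1, 0, 1) · 2: (0, 2, 0, 1) · 3: (2, 1, 1, 1) · 4: (2, 1, 1, 1) · 5: (0, 2, 1, 1) · 6: (0, 2, 1, 1) · 7: (3, 1, 0, 1) · 8: (2, 1, 1, 1) · 9: (0, 2, 0, 1) · 10: (0, 2, 0, 1) · 11: (3, 1, 0, 1)

Partition of {1..11} into 4 W_5-dot-orbits:

[[1, 7, 11], [2, 9, 10], [3, 4, 8], [5, 6]]


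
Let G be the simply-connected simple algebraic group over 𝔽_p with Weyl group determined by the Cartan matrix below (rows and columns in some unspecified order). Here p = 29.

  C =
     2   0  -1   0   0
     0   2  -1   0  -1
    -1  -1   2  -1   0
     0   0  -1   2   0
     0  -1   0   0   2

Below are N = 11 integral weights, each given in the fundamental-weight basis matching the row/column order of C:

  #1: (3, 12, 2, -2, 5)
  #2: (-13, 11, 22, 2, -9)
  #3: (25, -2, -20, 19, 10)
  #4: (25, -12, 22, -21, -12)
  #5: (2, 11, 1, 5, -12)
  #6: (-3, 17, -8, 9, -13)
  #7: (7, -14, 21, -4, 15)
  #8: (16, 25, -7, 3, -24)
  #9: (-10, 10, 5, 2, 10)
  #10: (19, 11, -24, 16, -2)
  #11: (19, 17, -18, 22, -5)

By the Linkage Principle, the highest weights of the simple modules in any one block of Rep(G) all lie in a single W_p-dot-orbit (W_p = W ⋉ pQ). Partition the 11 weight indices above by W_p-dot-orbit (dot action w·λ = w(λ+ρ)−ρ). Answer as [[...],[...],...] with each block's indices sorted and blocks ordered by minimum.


D_5 Cartan matrix, 5 simple roots permuted; ρ=(1,1,1,1,1).

Ā_29 reps of the 11 weights (D_5, coords as presented):

  1: (4, 1, 2, 1, 6);  2: (3, 1, 2, 6, 11);  3: (6, 2, 1, 0, 9);  4: (6, 2, 1, 0, 9);  5: (3, 1, 2, 6, 11);  6: (6, 2, 1, 0, 9);  7: (4, 1, 2, 1, 6);  8: (3, 1, 2, 6, 11);  9: (6, 2, 1, 0, 9);  10: (3, 1, 2, 6, 11);  11: (3, 1, 2, 6, 11)

The 11 indices split into 3 linkage classes (same alcove rep ⇔ same W_29-dot-orbit):

[[1, 7], [2, 5, 8, 10, 11], [3, 4, 6, 9]]


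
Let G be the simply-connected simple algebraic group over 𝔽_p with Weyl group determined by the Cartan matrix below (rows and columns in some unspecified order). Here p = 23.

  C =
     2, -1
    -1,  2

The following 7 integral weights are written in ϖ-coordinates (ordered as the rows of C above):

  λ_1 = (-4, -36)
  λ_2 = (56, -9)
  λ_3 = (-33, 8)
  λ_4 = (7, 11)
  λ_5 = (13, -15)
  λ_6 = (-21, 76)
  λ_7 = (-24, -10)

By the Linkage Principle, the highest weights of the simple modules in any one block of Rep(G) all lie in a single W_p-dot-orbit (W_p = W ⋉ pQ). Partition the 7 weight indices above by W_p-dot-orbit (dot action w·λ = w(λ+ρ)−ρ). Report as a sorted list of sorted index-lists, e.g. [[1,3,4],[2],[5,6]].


Dynkin diagram of C (from the 2 off-diagonal −1 entries): A_2.

λ_j+ρ reflected into Ā_23 (⟨·,θ^∨⟩≤23); 2-tuples as given:

    1: (8, 12)
    2: (8, 12)
    3: (0, 14)
    4: (8, 12)
    5: (0, 14)
    6: (8, 12)
    7: (0, 14)

2 distinct reps among the 7 weights ⇒ 2 W_23-linkage classes:

[[1, 2, 4, 6], [3, 5, 7]]


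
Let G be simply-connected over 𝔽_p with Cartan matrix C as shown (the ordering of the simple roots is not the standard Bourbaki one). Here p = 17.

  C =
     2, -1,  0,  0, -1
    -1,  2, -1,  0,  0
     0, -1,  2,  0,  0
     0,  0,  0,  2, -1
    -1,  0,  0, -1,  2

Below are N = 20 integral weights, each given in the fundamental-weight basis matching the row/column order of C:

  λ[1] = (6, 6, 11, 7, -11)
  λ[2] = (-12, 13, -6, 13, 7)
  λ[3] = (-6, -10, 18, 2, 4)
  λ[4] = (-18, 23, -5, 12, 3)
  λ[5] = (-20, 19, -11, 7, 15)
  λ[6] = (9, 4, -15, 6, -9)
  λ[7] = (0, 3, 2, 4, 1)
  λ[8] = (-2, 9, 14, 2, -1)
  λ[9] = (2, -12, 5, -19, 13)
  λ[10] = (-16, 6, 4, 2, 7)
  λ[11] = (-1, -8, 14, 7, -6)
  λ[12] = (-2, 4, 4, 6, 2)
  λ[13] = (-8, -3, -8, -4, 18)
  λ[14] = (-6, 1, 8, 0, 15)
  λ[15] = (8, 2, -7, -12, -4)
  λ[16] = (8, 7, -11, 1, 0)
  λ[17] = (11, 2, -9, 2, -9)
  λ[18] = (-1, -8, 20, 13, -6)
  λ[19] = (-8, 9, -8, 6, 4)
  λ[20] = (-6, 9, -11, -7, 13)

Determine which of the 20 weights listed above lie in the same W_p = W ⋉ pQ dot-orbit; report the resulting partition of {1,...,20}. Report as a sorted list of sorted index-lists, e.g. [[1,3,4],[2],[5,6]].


Root system A_5: the 5×5 matrix C matches after relabeling.

W_17-reps of the 20 weights in Ā_17 (same 5-coord order as C):

  λ_1 → (1, 4, 3, 5, 2);  λ_2 → (3, 3, 2, 3, 3);  λ_3 → (0, 5, 3, 4, 3);  λ_4 → (4, 0, 0, 4, 6);  λ_5 → (7, 2, 5, 1, 0);  λ_6 → (7, 2, 5, 1, 0);  λ_7 → (1, 4, 3, 5, 2);  λ_8 → (7, 2, 5, 1, 0);  λ_9 → (2, 3, 0, 5, 6);  λ_10 → (0, 5, 3, 4, 3);  λ_11 → (0, 5, 3, 4, 3);  λ_12 → (1, 4, 3, 5, 2);  λ_13 → (7, 2, 5, 1, 0);  λ_14 → (2, 3, 0, 5, 6);  λ_15 → (3, 3, 2, 3, 3);  λ_16 → (7, 2, 5, 1, 0);  λ_17 → (1, 4, 3, 5, 2);  λ_18 → (0, 5, 3, 4, 3);  λ_19 → (1, 4, 3, 5, 2);  λ_20 → (0, 5, 3, 4, 3)

Partition of {1..20} into 6 W_17-dot-orbits:

[[1, 7, 12, 17, 19], [2, 15], [3, 10, 11, 18, 20], [4], [5, 6, 8, 13, 16], [9, 14]]


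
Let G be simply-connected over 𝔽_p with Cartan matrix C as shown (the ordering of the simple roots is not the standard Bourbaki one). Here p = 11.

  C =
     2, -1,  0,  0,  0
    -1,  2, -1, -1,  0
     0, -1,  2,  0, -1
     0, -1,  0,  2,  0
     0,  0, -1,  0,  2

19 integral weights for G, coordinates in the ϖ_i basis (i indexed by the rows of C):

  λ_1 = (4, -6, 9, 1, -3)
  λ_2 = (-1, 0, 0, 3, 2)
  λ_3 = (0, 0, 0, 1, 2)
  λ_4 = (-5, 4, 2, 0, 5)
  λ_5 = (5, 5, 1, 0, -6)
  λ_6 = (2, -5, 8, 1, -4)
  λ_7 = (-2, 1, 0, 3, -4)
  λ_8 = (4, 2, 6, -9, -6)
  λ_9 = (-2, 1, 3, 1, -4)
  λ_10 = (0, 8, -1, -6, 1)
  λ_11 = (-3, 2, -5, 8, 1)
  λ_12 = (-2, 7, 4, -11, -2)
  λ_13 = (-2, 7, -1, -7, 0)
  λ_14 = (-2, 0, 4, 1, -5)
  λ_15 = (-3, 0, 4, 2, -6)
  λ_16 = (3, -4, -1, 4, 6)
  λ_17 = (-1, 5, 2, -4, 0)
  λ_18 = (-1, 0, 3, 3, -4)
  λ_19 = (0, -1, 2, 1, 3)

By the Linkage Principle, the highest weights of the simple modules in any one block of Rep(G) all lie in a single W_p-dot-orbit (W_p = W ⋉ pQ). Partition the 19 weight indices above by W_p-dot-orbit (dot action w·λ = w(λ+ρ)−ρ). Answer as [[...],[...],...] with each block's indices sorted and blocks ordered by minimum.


C ↔ D_5 under row/col permutation; |W(D_5)| = 1920.

Ā_11 reps of the 19 weights (D_5, coords as presented):

    λ_1 → (0, 1, 1, 3, 1)
    λ_2 → (0, 1, 1, 4, 3)
    λ_3 → (1, 1, 1, 2, 3)
    λ_4 → (0, 1, 1, 3, 1)
    λ_5 → (1, 1, 1, 2, 3)
    λ_6 → (1, 1, 1, 2, 3)
    λ_7 → (0, 1, 1, 3, 1)
    λ_8 → (0, 1, 1, 3, 1)
    λ_9 → (1, 1, 1, 2, 3)
    λ_10 → (0, 1, 1, 4, 3)
    λ_11 → (1, 1, 0, 6, 1)
    λ_12 → (1, 1, 0, 6, 1)
    λ_13 → (1, 1, 0, 6, 1)
    λ_14 → (1, 0, 1, 2, 4)
    λ_15 → (1, 0, 1, 2, 4)
    λ_16 → (1, 0, 1, 2, 4)
    λ_17 → (0, 1, 1, 3, 1)
    λ_18 → (0, 1, 1, 4, 3)
    λ_19 → (1, 0, 1, 2, 4)

Partition of {1..19} into 5 W_11-dot-orbits:

[[1, 4, 7, 8, 17], [2, 10, 18], [3, 5, 6, 9], [11, 12, 13], [14, 15, 16, 19]]


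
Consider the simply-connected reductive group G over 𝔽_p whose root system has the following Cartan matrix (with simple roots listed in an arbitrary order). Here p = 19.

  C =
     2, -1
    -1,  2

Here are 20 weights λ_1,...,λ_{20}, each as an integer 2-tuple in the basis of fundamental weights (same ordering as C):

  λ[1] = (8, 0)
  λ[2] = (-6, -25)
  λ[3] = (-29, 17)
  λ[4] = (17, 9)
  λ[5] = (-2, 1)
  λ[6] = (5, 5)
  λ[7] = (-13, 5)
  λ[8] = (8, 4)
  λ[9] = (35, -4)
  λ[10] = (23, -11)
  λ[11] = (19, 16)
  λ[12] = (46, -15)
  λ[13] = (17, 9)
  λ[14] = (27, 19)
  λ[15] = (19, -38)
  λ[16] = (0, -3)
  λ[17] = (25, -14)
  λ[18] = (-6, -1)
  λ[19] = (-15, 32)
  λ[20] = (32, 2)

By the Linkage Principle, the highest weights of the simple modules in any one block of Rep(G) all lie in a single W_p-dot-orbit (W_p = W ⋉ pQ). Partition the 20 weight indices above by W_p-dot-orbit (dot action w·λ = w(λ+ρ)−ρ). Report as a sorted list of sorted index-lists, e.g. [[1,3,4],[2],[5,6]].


C ↔ A_2 under row/col permutation; |W(A_2)| = 6.

Ā_19 reps of the 20 weights (A_2, coords as presented):

  [1] (9, 1)
  [2] (9, 5)
  [3] (9, 1)
  [4] (9, 1)
  [5] (1, 1)
  [6] (6, 6)
  [7] (6, 6)
  [8] (9, 5)
  [9] (2, 14)
  [10] (9, 5)
  [11] (1, 1)
  [12] (9, 5)
  [13] (9, 1)
  [14] (9, 1)
  [15] (1, 1)
  [16] (1, 1)
  [17] (6, 6)
  [18] (0, 5)
  [19] (0, 5)
  [20] (2, 14)

Partition of {1..20} into 6 W_19-dot-orbits:

[[1, 3, 4, 13, 14], [2, 8, 10, 12], [5, 11, 15, 16], [6, 7, 17], [9, 20], [18, 19]]


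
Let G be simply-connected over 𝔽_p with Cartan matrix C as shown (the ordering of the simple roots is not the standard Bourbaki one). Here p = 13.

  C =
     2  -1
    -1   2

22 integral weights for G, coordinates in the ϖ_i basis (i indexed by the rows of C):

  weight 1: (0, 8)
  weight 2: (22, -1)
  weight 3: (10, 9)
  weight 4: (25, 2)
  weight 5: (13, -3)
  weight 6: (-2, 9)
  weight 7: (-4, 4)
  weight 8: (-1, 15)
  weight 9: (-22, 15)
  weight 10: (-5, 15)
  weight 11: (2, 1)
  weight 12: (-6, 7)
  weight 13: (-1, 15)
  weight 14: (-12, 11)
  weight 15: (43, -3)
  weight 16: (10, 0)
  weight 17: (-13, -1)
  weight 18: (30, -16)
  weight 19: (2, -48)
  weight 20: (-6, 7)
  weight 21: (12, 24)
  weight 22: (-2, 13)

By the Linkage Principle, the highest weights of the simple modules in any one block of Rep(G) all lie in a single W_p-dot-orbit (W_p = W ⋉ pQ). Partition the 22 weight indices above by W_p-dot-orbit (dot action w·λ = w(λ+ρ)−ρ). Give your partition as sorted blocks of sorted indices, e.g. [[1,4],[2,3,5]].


Dynkin diagram of C (from the 2 off-diagonal −1 entries): A_2.

Alcove-folded reps (p=13, 22 weights, presented ϖ-order):

    λ_1+ρ ↦ (1, 9)
    λ_2+ρ ↦ (3, 10)
    λ_3+ρ ↦ (3, 2)
    λ_4+ρ ↦ (3, 10)
    λ_5+ρ ↦ (11, 1)
    λ_6+ρ ↦ (1, 9)
    λ_7+ρ ↦ (3, 2)
    λ_8+ρ ↦ (3, 10)
    λ_9+ρ ↦ (5, 3)
    λ_10+ρ ↦ (1, 9)
    λ_11+ρ ↦ (3, 2)
    λ_12+ρ ↦ (5, 3)
    λ_13+ρ ↦ (3, 10)
    λ_14+ρ ↦ (11, 1)
    λ_15+ρ ↦ (3, 2)
    λ_16+ρ ↦ (11, 1)
    λ_17+ρ ↦ (0, 12)
    λ_18+ρ ↦ (3, 2)
    λ_19+ρ ↦ (5, 3)
    λ_20+ρ ↦ (5, 3)
    λ_21+ρ ↦ (0, 12)
    λ_22+ρ ↦ (0, 12)

The 22 indices split into 6 linkage classes (same alcove rep ⇔ same W_13-dot-orbit):

[[1, 6, 10], [2, 4, 8, 13], [3, 7, 11, 15, 18], [5, 14, 16], [9, 12, 19, 20], [17, 21, 22]]
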